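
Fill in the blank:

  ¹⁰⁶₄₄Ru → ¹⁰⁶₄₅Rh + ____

beta-minus particle

Conserve mass number: 106 = 106 + A, so A = 0.
Conserve atomic number: 44 = 45 + Z, so Z = -1.
A = 0 and Z = -1 is ⁰₋₁e — a beta-minus particle.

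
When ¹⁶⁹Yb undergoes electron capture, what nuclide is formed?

Tm-169

Electron capture: mass number changes by +0, atomic number by -1.
A: 169 = 169; Z: 70 − 1 = 69.
Z = 69 is thulium, so the daughter is ¹⁶⁹Tm.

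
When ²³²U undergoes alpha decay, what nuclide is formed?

Alpha decay: mass number changes by -4, atomic number by -2.
A: 232 − 4 = 228; Z: 92 − 2 = 90.
Z = 90 is thorium, so the daughter is ²²⁸Th.

Th-228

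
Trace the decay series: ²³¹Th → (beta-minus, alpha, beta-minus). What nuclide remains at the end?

Start: (A, Z) = (231, 90).
After β⁻: (231, 91).
After α: (227, 89).
After β⁻: (227, 90).
Z = 90 is thorium.

Th-227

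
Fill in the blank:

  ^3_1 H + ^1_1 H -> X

He-4

Conserve mass number: 3 + 1 = A, so A = 4.
Conserve atomic number: 1 + 1 = Z, so Z = 2.
A = 4 and Z = 2 is ^4_2 He — an alpha particle.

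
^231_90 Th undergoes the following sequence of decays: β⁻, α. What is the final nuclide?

Start: (A, Z) = (231, 90).
After β⁻: (231, 91).
After α: (227, 89).
Z = 89 is actinium.

Ac-227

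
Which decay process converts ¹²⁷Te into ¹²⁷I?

beta-minus decay

ΔA = 127 − 127 = 0; ΔZ = 53 − 52 = +1.
A is unchanged and Z rises by 1 — a neutron has become a proton (β⁻ decay).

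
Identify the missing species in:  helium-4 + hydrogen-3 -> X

Conserve mass number: 4 + 3 = A, so A = 7.
Conserve atomic number: 2 + 1 = Z, so Z = 3.
Z = 3 is lithium, so the species is lithium-7.

Li-7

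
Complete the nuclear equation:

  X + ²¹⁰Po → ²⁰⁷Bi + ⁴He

Conserve mass number: A + 210 = 207 + 4, so A = 1.
Conserve atomic number: Z + 84 = 83 + 2, so Z = 1.
A = 1 and Z = 1 is ¹H — a proton.

proton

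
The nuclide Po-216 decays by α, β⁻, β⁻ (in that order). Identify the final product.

Po-212

Start: (A, Z) = (216, 84).
After α: (212, 82).
After β⁻: (212, 83).
After β⁻: (212, 84).
Z = 84 is polonium.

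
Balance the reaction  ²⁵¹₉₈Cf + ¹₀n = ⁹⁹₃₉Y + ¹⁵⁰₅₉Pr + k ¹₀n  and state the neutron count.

Conserve mass number: 252 = 99 + 150 + k, so k = 252 − 249 = 3.
Check atomic number: 98 = 39 + 59 + 0 = 98. ✓

3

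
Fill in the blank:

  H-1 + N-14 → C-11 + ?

alpha particle

Conserve mass number: 1 + 14 = 11 + A, so A = 4.
Conserve atomic number: 1 + 7 = 6 + Z, so Z = 2.
A = 4 and Z = 2 is He-4 — an alpha particle.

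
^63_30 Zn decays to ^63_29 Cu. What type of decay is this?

beta-plus decay or electron capture

ΔA = 63 − 63 = 0; ΔZ = 29 − 30 = -1.
A is unchanged and Z drops by 1 — a proton has become a neutron (β⁺ emission or electron capture).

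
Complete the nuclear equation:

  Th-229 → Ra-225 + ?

alpha particle

Conserve mass number: 229 = 225 + A, so A = 4.
Conserve atomic number: 90 = 88 + Z, so Z = 2.
A = 4 and Z = 2 is He-4 — an alpha particle.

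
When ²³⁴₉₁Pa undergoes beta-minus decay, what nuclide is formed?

U-234

Beta-minus decay: mass number changes by +0, atomic number by +1.
A: 234 = 234; Z: 91 + 1 = 92.
Z = 92 is uranium, so the daughter is ²³⁴₉₂U.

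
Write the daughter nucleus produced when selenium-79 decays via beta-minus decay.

Beta-minus decay: mass number changes by +0, atomic number by +1.
A: 79 = 79; Z: 34 + 1 = 35.
Z = 35 is bromine, so the daughter is bromine-79.

Br-79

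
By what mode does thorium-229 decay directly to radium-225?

ΔA = 225 − 229 = -4; ΔZ = 88 − 90 = -2.
A drops by 4 and Z drops by 2 — the signature of alpha emission.

alpha decay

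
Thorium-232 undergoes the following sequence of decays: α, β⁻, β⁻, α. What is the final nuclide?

Start: (A, Z) = (232, 90).
After α: (228, 88).
After β⁻: (228, 89).
After β⁻: (228, 90).
After α: (224, 88).
Z = 88 is radium.

Ra-224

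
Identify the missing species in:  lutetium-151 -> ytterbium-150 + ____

Conserve mass number: 151 = 150 + A, so A = 1.
Conserve atomic number: 71 = 70 + Z, so Z = 1.
A = 1 and Z = 1 is hydrogen-1 — a proton.

proton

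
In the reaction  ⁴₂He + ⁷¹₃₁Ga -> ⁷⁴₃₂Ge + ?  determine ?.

Conserve mass number: 4 + 71 = 74 + A, so A = 1.
Conserve atomic number: 2 + 31 = 32 + Z, so Z = 1.
A = 1 and Z = 1 is ¹₁H — a proton.

proton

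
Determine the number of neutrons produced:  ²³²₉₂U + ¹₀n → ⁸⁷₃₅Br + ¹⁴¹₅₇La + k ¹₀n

5

Conserve mass number: 233 = 87 + 141 + k, so k = 233 − 228 = 5.
Check atomic number: 92 = 35 + 57 + 0 = 92. ✓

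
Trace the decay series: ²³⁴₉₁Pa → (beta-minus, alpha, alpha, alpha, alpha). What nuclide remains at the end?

Start: (A, Z) = (234, 91).
After β⁻: (234, 92).
After α: (230, 90).
After α: (226, 88).
After α: (222, 86).
After α: (218, 84).
Z = 84 is polonium.

Po-218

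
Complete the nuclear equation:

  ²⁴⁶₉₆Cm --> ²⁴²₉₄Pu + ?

Conserve mass number: 246 = 242 + A, so A = 4.
Conserve atomic number: 96 = 94 + Z, so Z = 2.
A = 4 and Z = 2 is ⁴₂He — an alpha particle.

alpha particle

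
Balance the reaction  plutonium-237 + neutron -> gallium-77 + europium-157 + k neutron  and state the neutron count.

Conserve mass number: 238 = 77 + 157 + k, so k = 238 − 234 = 4.
Check atomic number: 94 = 31 + 63 + 0 = 94. ✓

4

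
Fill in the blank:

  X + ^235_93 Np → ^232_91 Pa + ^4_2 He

neutron

Conserve mass number: A + 235 = 232 + 4, so A = 1.
Conserve atomic number: Z + 93 = 91 + 2, so Z = 0.
A = 1 and Z = 0 is ^1_0 n — a neutron.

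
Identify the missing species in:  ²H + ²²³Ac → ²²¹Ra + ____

Conserve mass number: 2 + 223 = 221 + A, so A = 4.
Conserve atomic number: 1 + 89 = 88 + Z, so Z = 2.
A = 4 and Z = 2 is ⁴He — an alpha particle.

alpha particle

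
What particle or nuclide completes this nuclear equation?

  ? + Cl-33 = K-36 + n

alpha particle

Conserve mass number: A + 33 = 36 + 1, so A = 4.
Conserve atomic number: Z + 17 = 19 + 0, so Z = 2.
A = 4 and Z = 2 is He-4 — an alpha particle.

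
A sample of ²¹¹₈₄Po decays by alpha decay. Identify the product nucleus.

Alpha decay: mass number changes by -4, atomic number by -2.
A: 211 − 4 = 207; Z: 84 − 2 = 82.
Z = 82 is lead, so the daughter is ²⁰⁷₈₂Pb.

Pb-207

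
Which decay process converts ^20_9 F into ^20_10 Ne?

ΔA = 20 − 20 = 0; ΔZ = 10 − 9 = +1.
A is unchanged and Z rises by 1 — a neutron has become a proton (β⁻ decay).

beta-minus decay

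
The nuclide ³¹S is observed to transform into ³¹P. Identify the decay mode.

beta-plus decay or electron capture

ΔA = 31 − 31 = 0; ΔZ = 15 − 16 = -1.
A is unchanged and Z drops by 1 — a proton has become a neutron (β⁺ emission or electron capture).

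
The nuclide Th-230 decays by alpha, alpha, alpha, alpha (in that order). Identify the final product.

Pb-214

Start: (A, Z) = (230, 90).
After α: (226, 88).
After α: (222, 86).
After α: (218, 84).
After α: (214, 82).
Z = 82 is lead.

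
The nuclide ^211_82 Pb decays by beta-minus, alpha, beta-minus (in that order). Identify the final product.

Pb-207

Start: (A, Z) = (211, 82).
After β⁻: (211, 83).
After α: (207, 81).
After β⁻: (207, 82).
Z = 82 is lead.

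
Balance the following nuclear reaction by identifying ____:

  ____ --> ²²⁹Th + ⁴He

Conserve mass number: A = 229 + 4, so A = 233.
Conserve atomic number: Z = 90 + 2, so Z = 92.
Z = 92 is uranium, so the species is ²³³U.

U-233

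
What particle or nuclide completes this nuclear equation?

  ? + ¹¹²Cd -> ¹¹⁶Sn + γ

Conserve mass number: A + 112 = 116 + 0, so A = 4.
Conserve atomic number: Z + 48 = 50 + 0, so Z = 2.
A = 4 and Z = 2 is ⁴He — an alpha particle.

alpha particle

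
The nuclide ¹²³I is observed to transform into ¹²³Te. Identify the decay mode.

beta-plus decay or electron capture

ΔA = 123 − 123 = 0; ΔZ = 52 − 53 = -1.
A is unchanged and Z drops by 1 — a proton has become a neutron (β⁺ emission or electron capture).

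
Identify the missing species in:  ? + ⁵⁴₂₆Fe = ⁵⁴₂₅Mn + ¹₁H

Conserve mass number: A + 54 = 54 + 1, so A = 1.
Conserve atomic number: Z + 26 = 25 + 1, so Z = 0.
A = 1 and Z = 0 is ¹₀n — a neutron.

neutron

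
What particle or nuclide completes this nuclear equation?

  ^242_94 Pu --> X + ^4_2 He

Conserve mass number: 242 = A + 4, so A = 238.
Conserve atomic number: 94 = Z + 2, so Z = 92.
Z = 92 is uranium, so the species is ^238_92 U.

U-238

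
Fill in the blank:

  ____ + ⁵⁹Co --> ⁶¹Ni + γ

deuteron

Conserve mass number: A + 59 = 61 + 0, so A = 2.
Conserve atomic number: Z + 27 = 28 + 0, so Z = 1.
A = 2 and Z = 1 is ²H — a deuteron.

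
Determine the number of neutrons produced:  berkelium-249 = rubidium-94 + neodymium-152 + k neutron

Conserve mass number: 249 = 94 + 152 + k, so k = 249 − 246 = 3.
Check atomic number: 97 = 37 + 60 + 0 = 97. ✓

3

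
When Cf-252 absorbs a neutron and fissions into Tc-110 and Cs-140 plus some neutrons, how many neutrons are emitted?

Conserve mass number: 253 = 110 + 140 + k, so k = 253 − 250 = 3.
Check atomic number: 98 = 43 + 55 + 0 = 98. ✓

3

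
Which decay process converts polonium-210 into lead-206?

alpha decay

ΔA = 206 − 210 = -4; ΔZ = 82 − 84 = -2.
A drops by 4 and Z drops by 2 — the signature of alpha emission.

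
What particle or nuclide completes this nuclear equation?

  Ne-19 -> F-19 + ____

Conserve mass number: 19 = 19 + A, so A = 0.
Conserve atomic number: 10 = 9 + Z, so Z = 1.
A = 0 and Z = 1 is e⁺ — a positron.

positron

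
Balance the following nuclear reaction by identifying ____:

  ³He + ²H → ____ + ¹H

He-4

Conserve mass number: 3 + 2 = A + 1, so A = 4.
Conserve atomic number: 2 + 1 = Z + 1, so Z = 2.
A = 4 and Z = 2 is ⁴He — an alpha particle.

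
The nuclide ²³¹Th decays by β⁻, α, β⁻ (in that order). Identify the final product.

Th-227

Start: (A, Z) = (231, 90).
After β⁻: (231, 91).
After α: (227, 89).
After β⁻: (227, 90).
Z = 90 is thorium.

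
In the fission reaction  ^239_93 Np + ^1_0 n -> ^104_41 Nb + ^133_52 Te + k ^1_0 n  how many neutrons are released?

3

Conserve mass number: 240 = 104 + 133 + k, so k = 240 − 237 = 3.
Check atomic number: 93 = 41 + 52 + 0 = 93. ✓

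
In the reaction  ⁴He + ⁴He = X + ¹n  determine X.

Be-7

Conserve mass number: 4 + 4 = A + 1, so A = 7.
Conserve atomic number: 2 + 2 = Z + 0, so Z = 4.
Z = 4 is beryllium, so the species is ⁷Be.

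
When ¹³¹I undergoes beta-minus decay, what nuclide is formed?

Xe-131

Beta-minus decay: mass number changes by +0, atomic number by +1.
A: 131 = 131; Z: 53 + 1 = 54.
Z = 54 is xenon, so the daughter is ¹³¹Xe.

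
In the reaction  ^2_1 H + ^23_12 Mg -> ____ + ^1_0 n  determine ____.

Al-24

Conserve mass number: 2 + 23 = A + 1, so A = 24.
Conserve atomic number: 1 + 12 = Z + 0, so Z = 13.
Z = 13 is aluminium, so the species is ^24_13 Al.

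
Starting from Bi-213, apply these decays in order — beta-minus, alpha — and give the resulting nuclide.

Pb-209

Start: (A, Z) = (213, 83).
After β⁻: (213, 84).
After α: (209, 82).
Z = 82 is lead.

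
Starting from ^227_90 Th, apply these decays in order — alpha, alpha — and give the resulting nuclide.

Start: (A, Z) = (227, 90).
After α: (223, 88).
After α: (219, 86).
Z = 86 is radon.

Rn-219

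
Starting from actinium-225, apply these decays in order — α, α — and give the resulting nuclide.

Start: (A, Z) = (225, 89).
After α: (221, 87).
After α: (217, 85).
Z = 85 is astatine.

At-217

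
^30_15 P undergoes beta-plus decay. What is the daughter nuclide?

Si-30

Beta-plus decay: mass number changes by +0, atomic number by -1.
A: 30 = 30; Z: 15 − 1 = 14.
Z = 14 is silicon, so the daughter is ^30_14 Si.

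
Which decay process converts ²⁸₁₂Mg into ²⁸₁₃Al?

beta-minus decay

ΔA = 28 − 28 = 0; ΔZ = 13 − 12 = +1.
A is unchanged and Z rises by 1 — a neutron has become a proton (β⁻ decay).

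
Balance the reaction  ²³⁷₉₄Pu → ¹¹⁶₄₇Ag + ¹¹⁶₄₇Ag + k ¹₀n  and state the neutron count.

Conserve mass number: 237 = 116 + 116 + k, so k = 237 − 232 = 5.
Check atomic number: 94 = 47 + 47 + 0 = 94. ✓

5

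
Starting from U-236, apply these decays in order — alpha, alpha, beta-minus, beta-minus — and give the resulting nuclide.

Th-228

Start: (A, Z) = (236, 92).
After α: (232, 90).
After α: (228, 88).
After β⁻: (228, 89).
After β⁻: (228, 90).
Z = 90 is thorium.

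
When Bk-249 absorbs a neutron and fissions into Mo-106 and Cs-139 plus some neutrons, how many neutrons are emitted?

5

Conserve mass number: 250 = 106 + 139 + k, so k = 250 − 245 = 5.
Check atomic number: 97 = 42 + 55 + 0 = 97. ✓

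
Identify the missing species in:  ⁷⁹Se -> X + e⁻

Conserve mass number: 79 = A + 0, so A = 79.
Conserve atomic number: 34 = Z − 1, so Z = 35.
Z = 35 is bromine, so the species is ⁷⁹Br.

Br-79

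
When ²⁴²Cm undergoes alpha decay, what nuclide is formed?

Alpha decay: mass number changes by -4, atomic number by -2.
A: 242 − 4 = 238; Z: 96 − 2 = 94.
Z = 94 is plutonium, so the daughter is ²³⁸Pu.

Pu-238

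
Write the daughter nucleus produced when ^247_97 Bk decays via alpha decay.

Alpha decay: mass number changes by -4, atomic number by -2.
A: 247 − 4 = 243; Z: 97 − 2 = 95.
Z = 95 is americium, so the daughter is ^243_95 Am.

Am-243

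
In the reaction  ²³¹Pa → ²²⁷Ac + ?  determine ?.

alpha particle

Conserve mass number: 231 = 227 + A, so A = 4.
Conserve atomic number: 91 = 89 + Z, so Z = 2.
A = 4 and Z = 2 is ⁴He — an alpha particle.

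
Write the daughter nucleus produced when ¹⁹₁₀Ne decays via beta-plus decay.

F-19

Beta-plus decay: mass number changes by +0, atomic number by -1.
A: 19 = 19; Z: 10 − 1 = 9.
Z = 9 is fluorine, so the daughter is ¹⁹₉F.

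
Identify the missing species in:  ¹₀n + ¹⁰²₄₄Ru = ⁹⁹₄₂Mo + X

alpha particle

Conserve mass number: 1 + 102 = 99 + A, so A = 4.
Conserve atomic number: 0 + 44 = 42 + Z, so Z = 2.
A = 4 and Z = 2 is ⁴₂He — an alpha particle.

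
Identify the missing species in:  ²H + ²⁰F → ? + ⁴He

Conserve mass number: 2 + 20 = A + 4, so A = 18.
Conserve atomic number: 1 + 9 = Z + 2, so Z = 8.
Z = 8 is oxygen, so the species is ¹⁸O.

O-18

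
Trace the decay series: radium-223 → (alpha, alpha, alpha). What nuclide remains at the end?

Start: (A, Z) = (223, 88).
After α: (219, 86).
After α: (215, 84).
After α: (211, 82).
Z = 82 is lead.

Pb-211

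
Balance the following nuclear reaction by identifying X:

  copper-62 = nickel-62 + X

Conserve mass number: 62 = 62 + A, so A = 0.
Conserve atomic number: 29 = 28 + Z, so Z = 1.
A = 0 and Z = 1 is e⁺ — a positron.

positron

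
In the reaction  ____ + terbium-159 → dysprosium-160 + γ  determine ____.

Conserve mass number: A + 159 = 160 + 0, so A = 1.
Conserve atomic number: Z + 65 = 66 + 0, so Z = 1.
A = 1 and Z = 1 is hydrogen-1 — a proton.

proton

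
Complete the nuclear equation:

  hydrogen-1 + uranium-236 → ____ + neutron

Np-236

Conserve mass number: 1 + 236 = A + 1, so A = 236.
Conserve atomic number: 1 + 92 = Z + 0, so Z = 93.
Z = 93 is neptunium, so the species is neptunium-236.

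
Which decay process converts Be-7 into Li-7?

ΔA = 7 − 7 = 0; ΔZ = 3 − 4 = -1.
A is unchanged and Z drops by 1 — a proton has become a neutron (β⁺ emission or electron capture).

beta-plus decay or electron capture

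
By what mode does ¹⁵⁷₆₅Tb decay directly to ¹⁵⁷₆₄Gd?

beta-plus decay or electron capture

ΔA = 157 − 157 = 0; ΔZ = 64 − 65 = -1.
A is unchanged and Z drops by 1 — a proton has become a neutron (β⁺ emission or electron capture).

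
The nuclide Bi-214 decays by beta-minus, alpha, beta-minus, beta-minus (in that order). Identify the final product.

Po-210

Start: (A, Z) = (214, 83).
After β⁻: (214, 84).
After α: (210, 82).
After β⁻: (210, 83).
After β⁻: (210, 84).
Z = 84 is polonium.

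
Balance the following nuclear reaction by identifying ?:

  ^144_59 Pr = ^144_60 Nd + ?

Conserve mass number: 144 = 144 + A, so A = 0.
Conserve atomic number: 59 = 60 + Z, so Z = -1.
A = 0 and Z = -1 is ^0_-1 e — a beta-minus particle.

beta-minus particle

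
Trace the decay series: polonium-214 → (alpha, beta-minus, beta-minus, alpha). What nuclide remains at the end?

Pb-206

Start: (A, Z) = (214, 84).
After α: (210, 82).
After β⁻: (210, 83).
After β⁻: (210, 84).
After α: (206, 82).
Z = 82 is lead.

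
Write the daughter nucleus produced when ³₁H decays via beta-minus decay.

He-3

Beta-minus decay: mass number changes by +0, atomic number by +1.
A: 3 = 3; Z: 1 + 1 = 2.
Z = 2 is helium, so the daughter is ³₂He.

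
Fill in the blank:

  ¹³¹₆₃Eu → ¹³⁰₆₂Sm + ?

Conserve mass number: 131 = 130 + A, so A = 1.
Conserve atomic number: 63 = 62 + Z, so Z = 1.
A = 1 and Z = 1 is ¹₁H — a proton.

proton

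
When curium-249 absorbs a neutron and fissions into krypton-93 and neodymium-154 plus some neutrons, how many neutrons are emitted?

Conserve mass number: 250 = 93 + 154 + k, so k = 250 − 247 = 3.
Check atomic number: 96 = 36 + 60 + 0 = 96. ✓

3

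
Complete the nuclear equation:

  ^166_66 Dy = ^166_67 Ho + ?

beta-minus particle

Conserve mass number: 166 = 166 + A, so A = 0.
Conserve atomic number: 66 = 67 + Z, so Z = -1.
A = 0 and Z = -1 is ^0_-1 e — a beta-minus particle.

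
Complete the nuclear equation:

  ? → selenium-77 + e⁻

Conserve mass number: A = 77 + 0, so A = 77.
Conserve atomic number: Z = 34 − 1, so Z = 33.
Z = 33 is arsenic, so the species is arsenic-77.

As-77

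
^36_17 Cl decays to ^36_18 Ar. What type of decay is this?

ΔA = 36 − 36 = 0; ΔZ = 18 − 17 = +1.
A is unchanged and Z rises by 1 — a neutron has become a proton (β⁻ decay).

beta-minus decay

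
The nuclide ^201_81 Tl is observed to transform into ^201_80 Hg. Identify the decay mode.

beta-plus decay or electron capture

ΔA = 201 − 201 = 0; ΔZ = 80 − 81 = -1.
A is unchanged and Z drops by 1 — a proton has become a neutron (β⁺ emission or electron capture).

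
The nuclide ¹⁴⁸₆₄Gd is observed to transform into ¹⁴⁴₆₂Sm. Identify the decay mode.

ΔA = 144 − 148 = -4; ΔZ = 62 − 64 = -2.
A drops by 4 and Z drops by 2 — the signature of alpha emission.

alpha decay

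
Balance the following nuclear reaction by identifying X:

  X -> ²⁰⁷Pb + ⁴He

Po-211

Conserve mass number: A = 207 + 4, so A = 211.
Conserve atomic number: Z = 82 + 2, so Z = 84.
Z = 84 is polonium, so the species is ²¹¹Po.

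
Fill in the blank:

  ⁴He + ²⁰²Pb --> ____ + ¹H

Conserve mass number: 4 + 202 = A + 1, so A = 205.
Conserve atomic number: 2 + 82 = Z + 1, so Z = 83.
Z = 83 is bismuth, so the species is ²⁰⁵Bi.

Bi-205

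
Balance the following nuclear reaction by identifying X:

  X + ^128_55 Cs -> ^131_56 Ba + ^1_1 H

Conserve mass number: A + 128 = 131 + 1, so A = 4.
Conserve atomic number: Z + 55 = 56 + 1, so Z = 2.
A = 4 and Z = 2 is ^4_2 He — an alpha particle.

alpha particle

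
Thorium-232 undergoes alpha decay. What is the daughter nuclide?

Ra-228

Alpha decay: mass number changes by -4, atomic number by -2.
A: 232 − 4 = 228; Z: 90 − 2 = 88.
Z = 88 is radium, so the daughter is radium-228.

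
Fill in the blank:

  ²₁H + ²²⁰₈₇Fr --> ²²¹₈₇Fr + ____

proton

Conserve mass number: 2 + 220 = 221 + A, so A = 1.
Conserve atomic number: 1 + 87 = 87 + Z, so Z = 1.
A = 1 and Z = 1 is ¹₁H — a proton.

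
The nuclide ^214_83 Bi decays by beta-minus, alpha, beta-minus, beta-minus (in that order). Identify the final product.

Po-210

Start: (A, Z) = (214, 83).
After β⁻: (214, 84).
After α: (210, 82).
After β⁻: (210, 83).
After β⁻: (210, 84).
Z = 84 is polonium.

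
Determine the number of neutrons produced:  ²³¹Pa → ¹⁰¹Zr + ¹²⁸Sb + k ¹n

2

Conserve mass number: 231 = 101 + 128 + k, so k = 231 − 229 = 2.
Check atomic number: 91 = 40 + 51 + 0 = 91. ✓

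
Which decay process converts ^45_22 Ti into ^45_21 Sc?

beta-plus decay or electron capture

ΔA = 45 − 45 = 0; ΔZ = 21 − 22 = -1.
A is unchanged and Z drops by 1 — a proton has become a neutron (β⁺ emission or electron capture).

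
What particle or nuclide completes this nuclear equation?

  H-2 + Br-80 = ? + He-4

Conserve mass number: 2 + 80 = A + 4, so A = 78.
Conserve atomic number: 1 + 35 = Z + 2, so Z = 34.
Z = 34 is selenium, so the species is Se-78.

Se-78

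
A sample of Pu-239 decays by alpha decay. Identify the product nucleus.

U-235

Alpha decay: mass number changes by -4, atomic number by -2.
A: 239 − 4 = 235; Z: 94 − 2 = 92.
Z = 92 is uranium, so the daughter is U-235.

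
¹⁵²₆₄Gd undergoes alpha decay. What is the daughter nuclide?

Sm-148

Alpha decay: mass number changes by -4, atomic number by -2.
A: 152 − 4 = 148; Z: 64 − 2 = 62.
Z = 62 is samarium, so the daughter is ¹⁴⁸₆₂Sm.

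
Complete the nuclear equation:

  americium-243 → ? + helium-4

Np-239

Conserve mass number: 243 = A + 4, so A = 239.
Conserve atomic number: 95 = Z + 2, so Z = 93.
Z = 93 is neptunium, so the species is neptunium-239.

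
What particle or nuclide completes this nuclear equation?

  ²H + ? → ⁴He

Conserve mass number: 2 + A = 4, so A = 2.
Conserve atomic number: 1 + Z = 2, so Z = 1.
A = 2 and Z = 1 is ²H — a deuteron.

deuteron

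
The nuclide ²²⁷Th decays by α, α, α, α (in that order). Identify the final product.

Pb-211

Start: (A, Z) = (227, 90).
After α: (223, 88).
After α: (219, 86).
After α: (215, 84).
After α: (211, 82).
Z = 82 is lead.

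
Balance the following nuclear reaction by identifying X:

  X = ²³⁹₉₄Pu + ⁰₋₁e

Conserve mass number: A = 239 + 0, so A = 239.
Conserve atomic number: Z = 94 − 1, so Z = 93.
Z = 93 is neptunium, so the species is ²³⁹₉₃Np.

Np-239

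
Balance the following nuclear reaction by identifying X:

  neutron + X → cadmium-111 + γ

Conserve mass number: 1 + A = 111 + 0, so A = 110.
Conserve atomic number: 0 + Z = 48 + 0, so Z = 48.
Z = 48 is cadmium, so the species is cadmium-110.

Cd-110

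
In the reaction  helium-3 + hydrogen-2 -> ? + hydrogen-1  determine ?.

Conserve mass number: 3 + 2 = A + 1, so A = 4.
Conserve atomic number: 2 + 1 = Z + 1, so Z = 2.
A = 4 and Z = 2 is helium-4 — an alpha particle.

He-4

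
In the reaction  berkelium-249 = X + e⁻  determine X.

Cf-249

Conserve mass number: 249 = A + 0, so A = 249.
Conserve atomic number: 97 = Z − 1, so Z = 98.
Z = 98 is californium, so the species is californium-249.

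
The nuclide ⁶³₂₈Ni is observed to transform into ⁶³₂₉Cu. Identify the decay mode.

beta-minus decay

ΔA = 63 − 63 = 0; ΔZ = 29 − 28 = +1.
A is unchanged and Z rises by 1 — a neutron has become a proton (β⁻ decay).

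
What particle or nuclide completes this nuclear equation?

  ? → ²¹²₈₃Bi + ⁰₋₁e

Pb-212

Conserve mass number: A = 212 + 0, so A = 212.
Conserve atomic number: Z = 83 − 1, so Z = 82.
Z = 82 is lead, so the species is ²¹²₈₂Pb.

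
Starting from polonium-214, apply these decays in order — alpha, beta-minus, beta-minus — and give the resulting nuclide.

Start: (A, Z) = (214, 84).
After α: (210, 82).
After β⁻: (210, 83).
After β⁻: (210, 84).
Z = 84 is polonium.

Po-210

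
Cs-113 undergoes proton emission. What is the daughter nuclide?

Proton emission: mass number changes by -1, atomic number by -1.
A: 113 − 1 = 112; Z: 55 − 1 = 54.
Z = 54 is xenon, so the daughter is Xe-112.

Xe-112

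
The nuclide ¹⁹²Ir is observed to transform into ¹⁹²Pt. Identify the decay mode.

ΔA = 192 − 192 = 0; ΔZ = 78 − 77 = +1.
A is unchanged and Z rises by 1 — a neutron has become a proton (β⁻ decay).

beta-minus decay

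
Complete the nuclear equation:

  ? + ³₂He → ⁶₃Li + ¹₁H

Conserve mass number: A + 3 = 6 + 1, so A = 4.
Conserve atomic number: Z + 2 = 3 + 1, so Z = 2.
A = 4 and Z = 2 is ⁴₂He — an alpha particle.

alpha particle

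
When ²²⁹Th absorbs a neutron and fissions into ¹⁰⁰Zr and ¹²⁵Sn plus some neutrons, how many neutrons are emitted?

5

Conserve mass number: 230 = 100 + 125 + k, so k = 230 − 225 = 5.
Check atomic number: 90 = 40 + 50 + 0 = 90. ✓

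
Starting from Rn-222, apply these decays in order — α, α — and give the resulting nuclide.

Start: (A, Z) = (222, 86).
After α: (218, 84).
After α: (214, 82).
Z = 82 is lead.

Pb-214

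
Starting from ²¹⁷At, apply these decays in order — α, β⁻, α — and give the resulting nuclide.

Pb-209

Start: (A, Z) = (217, 85).
After α: (213, 83).
After β⁻: (213, 84).
After α: (209, 82).
Z = 82 is lead.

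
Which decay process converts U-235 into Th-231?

alpha decay

ΔA = 231 − 235 = -4; ΔZ = 90 − 92 = -2.
A drops by 4 and Z drops by 2 — the signature of alpha emission.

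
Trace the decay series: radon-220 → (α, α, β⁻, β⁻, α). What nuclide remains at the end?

Pb-208

Start: (A, Z) = (220, 86).
After α: (216, 84).
After α: (212, 82).
After β⁻: (212, 83).
After β⁻: (212, 84).
After α: (208, 82).
Z = 82 is lead.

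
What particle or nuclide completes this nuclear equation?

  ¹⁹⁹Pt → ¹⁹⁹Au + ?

Conserve mass number: 199 = 199 + A, so A = 0.
Conserve atomic number: 78 = 79 + Z, so Z = -1.
A = 0 and Z = -1 is e⁻ — a beta-minus particle.

beta-minus particle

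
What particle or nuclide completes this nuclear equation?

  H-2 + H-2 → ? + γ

Conserve mass number: 2 + 2 = A + 0, so A = 4.
Conserve atomic number: 1 + 1 = Z + 0, so Z = 2.
A = 4 and Z = 2 is He-4 — an alpha particle.

He-4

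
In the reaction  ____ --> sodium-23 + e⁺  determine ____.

Mg-23

Conserve mass number: A = 23 + 0, so A = 23.
Conserve atomic number: Z = 11 + 1, so Z = 12.
Z = 12 is magnesium, so the species is magnesium-23.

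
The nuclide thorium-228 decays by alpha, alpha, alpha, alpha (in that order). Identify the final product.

Start: (A, Z) = (228, 90).
After α: (224, 88).
After α: (220, 86).
After α: (216, 84).
After α: (212, 82).
Z = 82 is lead.

Pb-212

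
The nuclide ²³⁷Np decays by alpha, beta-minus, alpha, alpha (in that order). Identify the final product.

Ra-225

Start: (A, Z) = (237, 93).
After α: (233, 91).
After β⁻: (233, 92).
After α: (229, 90).
After α: (225, 88).
Z = 88 is radium.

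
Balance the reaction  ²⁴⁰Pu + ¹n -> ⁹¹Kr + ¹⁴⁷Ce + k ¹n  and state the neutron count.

3

Conserve mass number: 241 = 91 + 147 + k, so k = 241 − 238 = 3.
Check atomic number: 94 = 36 + 58 + 0 = 94. ✓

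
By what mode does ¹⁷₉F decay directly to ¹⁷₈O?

ΔA = 17 − 17 = 0; ΔZ = 8 − 9 = -1.
A is unchanged and Z drops by 1 — a proton has become a neutron (β⁺ emission or electron capture).

beta-plus decay or electron capture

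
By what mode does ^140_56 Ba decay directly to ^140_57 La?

ΔA = 140 − 140 = 0; ΔZ = 57 − 56 = +1.
A is unchanged and Z rises by 1 — a neutron has become a proton (β⁻ decay).

beta-minus decay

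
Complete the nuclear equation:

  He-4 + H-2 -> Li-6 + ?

Conserve mass number: 4 + 2 = 6 + A, so A = 0.
Conserve atomic number: 2 + 1 = 3 + Z, so Z = 0.
A = 0 and Z = 0 is γ — a gamma ray.

gamma ray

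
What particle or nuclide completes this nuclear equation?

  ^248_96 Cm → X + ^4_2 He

Conserve mass number: 248 = A + 4, so A = 244.
Conserve atomic number: 96 = Z + 2, so Z = 94.
Z = 94 is plutonium, so the species is ^244_94 Pu.

Pu-244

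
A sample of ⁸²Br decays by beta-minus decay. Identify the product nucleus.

Beta-minus decay: mass number changes by +0, atomic number by +1.
A: 82 = 82; Z: 35 + 1 = 36.
Z = 36 is krypton, so the daughter is ⁸²Kr.

Kr-82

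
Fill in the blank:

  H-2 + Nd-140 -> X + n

Pm-141

Conserve mass number: 2 + 140 = A + 1, so A = 141.
Conserve atomic number: 1 + 60 = Z + 0, so Z = 61.
Z = 61 is promethium, so the species is Pm-141.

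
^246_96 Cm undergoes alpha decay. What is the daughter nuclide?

Alpha decay: mass number changes by -4, atomic number by -2.
A: 246 − 4 = 242; Z: 96 − 2 = 94.
Z = 94 is plutonium, so the daughter is ^242_94 Pu.

Pu-242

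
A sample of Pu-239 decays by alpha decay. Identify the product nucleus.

Alpha decay: mass number changes by -4, atomic number by -2.
A: 239 − 4 = 235; Z: 94 − 2 = 92.
Z = 92 is uranium, so the daughter is U-235.

U-235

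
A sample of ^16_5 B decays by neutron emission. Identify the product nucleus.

B-15

Neutron emission: mass number changes by -1, atomic number by +0.
A: 16 − 1 = 15; Z: 5 = 5.
Z = 5 is boron, so the daughter is ^15_5 B.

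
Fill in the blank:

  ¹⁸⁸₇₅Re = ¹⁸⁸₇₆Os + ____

Conserve mass number: 188 = 188 + A, so A = 0.
Conserve atomic number: 75 = 76 + Z, so Z = -1.
A = 0 and Z = -1 is ⁰₋₁e — a beta-minus particle.

beta-minus particle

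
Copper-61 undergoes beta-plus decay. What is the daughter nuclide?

Beta-plus decay: mass number changes by +0, atomic number by -1.
A: 61 = 61; Z: 29 − 1 = 28.
Z = 28 is nickel, so the daughter is nickel-61.

Ni-61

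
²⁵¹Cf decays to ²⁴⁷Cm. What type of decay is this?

alpha decay

ΔA = 247 − 251 = -4; ΔZ = 96 − 98 = -2.
A drops by 4 and Z drops by 2 — the signature of alpha emission.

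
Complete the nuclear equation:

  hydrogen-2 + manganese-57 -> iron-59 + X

gamma ray

Conserve mass number: 2 + 57 = 59 + A, so A = 0.
Conserve atomic number: 1 + 25 = 26 + Z, so Z = 0.
A = 0 and Z = 0 is γ — a gamma ray.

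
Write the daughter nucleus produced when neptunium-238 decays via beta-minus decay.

Pu-238

Beta-minus decay: mass number changes by +0, atomic number by +1.
A: 238 = 238; Z: 93 + 1 = 94.
Z = 94 is plutonium, so the daughter is plutonium-238.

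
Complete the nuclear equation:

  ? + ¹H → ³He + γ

Conserve mass number: A + 1 = 3 + 0, so A = 2.
Conserve atomic number: Z + 1 = 2 + 0, so Z = 1.
A = 2 and Z = 1 is ²H — a deuteron.

deuteron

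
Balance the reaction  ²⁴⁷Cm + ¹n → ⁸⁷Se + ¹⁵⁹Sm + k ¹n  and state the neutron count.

2

Conserve mass number: 248 = 87 + 159 + k, so k = 248 − 246 = 2.
Check atomic number: 96 = 34 + 62 + 0 = 96. ✓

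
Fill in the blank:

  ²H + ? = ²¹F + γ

Conserve mass number: 2 + A = 21 + 0, so A = 19.
Conserve atomic number: 1 + Z = 9 + 0, so Z = 8.
Z = 8 is oxygen, so the species is ¹⁹O.

O-19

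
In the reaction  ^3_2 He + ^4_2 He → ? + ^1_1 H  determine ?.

Li-6

Conserve mass number: 3 + 4 = A + 1, so A = 6.
Conserve atomic number: 2 + 2 = Z + 1, so Z = 3.
Z = 3 is lithium, so the species is ^6_3 Li.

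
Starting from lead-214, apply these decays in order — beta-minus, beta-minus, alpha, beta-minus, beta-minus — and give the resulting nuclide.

Start: (A, Z) = (214, 82).
After β⁻: (214, 83).
After β⁻: (214, 84).
After α: (210, 82).
After β⁻: (210, 83).
After β⁻: (210, 84).
Z = 84 is polonium.

Po-210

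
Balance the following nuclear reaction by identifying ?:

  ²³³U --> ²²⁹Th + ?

Conserve mass number: 233 = 229 + A, so A = 4.
Conserve atomic number: 92 = 90 + Z, so Z = 2.
A = 4 and Z = 2 is ⁴He — an alpha particle.

alpha particle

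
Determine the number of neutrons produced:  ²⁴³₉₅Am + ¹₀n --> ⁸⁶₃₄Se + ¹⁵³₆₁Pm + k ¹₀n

Conserve mass number: 244 = 86 + 153 + k, so k = 244 − 239 = 5.
Check atomic number: 95 = 34 + 61 + 0 = 95. ✓

5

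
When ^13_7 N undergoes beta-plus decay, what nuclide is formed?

Beta-plus decay: mass number changes by +0, atomic number by -1.
A: 13 = 13; Z: 7 − 1 = 6.
Z = 6 is carbon, so the daughter is ^13_6 C.

C-13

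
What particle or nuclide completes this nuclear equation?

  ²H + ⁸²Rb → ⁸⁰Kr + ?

Conserve mass number: 2 + 82 = 80 + A, so A = 4.
Conserve atomic number: 1 + 37 = 36 + Z, so Z = 2.
A = 4 and Z = 2 is ⁴He — an alpha particle.

alpha particle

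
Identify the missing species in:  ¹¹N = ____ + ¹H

Conserve mass number: 11 = A + 1, so A = 10.
Conserve atomic number: 7 = Z + 1, so Z = 6.
Z = 6 is carbon, so the species is ¹⁰C.

C-10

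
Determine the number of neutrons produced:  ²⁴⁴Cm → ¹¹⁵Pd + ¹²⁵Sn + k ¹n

4

Conserve mass number: 244 = 115 + 125 + k, so k = 244 − 240 = 4.
Check atomic number: 96 = 46 + 50 + 0 = 96. ✓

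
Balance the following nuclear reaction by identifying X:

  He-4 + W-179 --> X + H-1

Re-182

Conserve mass number: 4 + 179 = A + 1, so A = 182.
Conserve atomic number: 2 + 74 = Z + 1, so Z = 75.
Z = 75 is rhenium, so the species is Re-182.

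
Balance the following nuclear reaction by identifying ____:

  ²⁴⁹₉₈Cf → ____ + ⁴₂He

Cm-245

Conserve mass number: 249 = A + 4, so A = 245.
Conserve atomic number: 98 = Z + 2, so Z = 96.
Z = 96 is curium, so the species is ²⁴⁵₉₆Cm.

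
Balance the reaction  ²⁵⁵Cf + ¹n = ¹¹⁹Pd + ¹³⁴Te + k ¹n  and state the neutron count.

Conserve mass number: 256 = 119 + 134 + k, so k = 256 − 253 = 3.
Check atomic number: 98 = 46 + 52 + 0 = 98. ✓

3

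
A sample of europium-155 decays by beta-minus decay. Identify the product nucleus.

Gd-155

Beta-minus decay: mass number changes by +0, atomic number by +1.
A: 155 = 155; Z: 63 + 1 = 64.
Z = 64 is gadolinium, so the daughter is gadolinium-155.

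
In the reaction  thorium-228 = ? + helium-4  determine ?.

Ra-224

Conserve mass number: 228 = A + 4, so A = 224.
Conserve atomic number: 90 = Z + 2, so Z = 88.
Z = 88 is radium, so the species is radium-224.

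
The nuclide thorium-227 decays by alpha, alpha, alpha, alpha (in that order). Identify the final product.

Start: (A, Z) = (227, 90).
After α: (223, 88).
After α: (219, 86).
After α: (215, 84).
After α: (211, 82).
Z = 82 is lead.

Pb-211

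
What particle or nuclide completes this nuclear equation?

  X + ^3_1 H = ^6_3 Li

He-3

Conserve mass number: A + 3 = 6, so A = 3.
Conserve atomic number: Z + 1 = 3, so Z = 2.
Z = 2 is helium, so the species is ^3_2 He.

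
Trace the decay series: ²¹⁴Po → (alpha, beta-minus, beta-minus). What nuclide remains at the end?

Po-210

Start: (A, Z) = (214, 84).
After α: (210, 82).
After β⁻: (210, 83).
After β⁻: (210, 84).
Z = 84 is polonium.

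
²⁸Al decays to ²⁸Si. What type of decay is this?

beta-minus decay

ΔA = 28 − 28 = 0; ΔZ = 14 − 13 = +1.
A is unchanged and Z rises by 1 — a neutron has become a proton (β⁻ decay).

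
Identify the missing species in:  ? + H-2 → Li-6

Conserve mass number: A + 2 = 6, so A = 4.
Conserve atomic number: Z + 1 = 3, so Z = 2.
A = 4 and Z = 2 is He-4 — an alpha particle.

alpha particle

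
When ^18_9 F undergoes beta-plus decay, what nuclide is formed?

O-18

Beta-plus decay: mass number changes by +0, atomic number by -1.
A: 18 = 18; Z: 9 − 1 = 8.
Z = 8 is oxygen, so the daughter is ^18_8 O.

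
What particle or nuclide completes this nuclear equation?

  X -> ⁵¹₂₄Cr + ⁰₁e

Conserve mass number: A = 51 + 0, so A = 51.
Conserve atomic number: Z = 24 + 1, so Z = 25.
Z = 25 is manganese, so the species is ⁵¹₂₅Mn.

Mn-51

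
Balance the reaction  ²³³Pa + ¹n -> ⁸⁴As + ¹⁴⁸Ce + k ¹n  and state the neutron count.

2

Conserve mass number: 234 = 84 + 148 + k, so k = 234 − 232 = 2.
Check atomic number: 91 = 33 + 58 + 0 = 91. ✓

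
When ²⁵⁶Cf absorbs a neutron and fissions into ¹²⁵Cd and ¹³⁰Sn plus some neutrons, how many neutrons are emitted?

2

Conserve mass number: 257 = 125 + 130 + k, so k = 257 − 255 = 2.
Check atomic number: 98 = 48 + 50 + 0 = 98. ✓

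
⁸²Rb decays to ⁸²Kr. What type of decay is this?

ΔA = 82 − 82 = 0; ΔZ = 36 − 37 = -1.
A is unchanged and Z drops by 1 — a proton has become a neutron (β⁺ emission or electron capture).

beta-plus decay or electron capture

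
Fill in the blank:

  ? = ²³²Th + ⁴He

U-236

Conserve mass number: A = 232 + 4, so A = 236.
Conserve atomic number: Z = 90 + 2, so Z = 92.
Z = 92 is uranium, so the species is ²³⁶U.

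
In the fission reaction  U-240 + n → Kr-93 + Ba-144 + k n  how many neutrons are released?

Conserve mass number: 241 = 93 + 144 + k, so k = 241 − 237 = 4.
Check atomic number: 92 = 36 + 56 + 0 = 92. ✓

4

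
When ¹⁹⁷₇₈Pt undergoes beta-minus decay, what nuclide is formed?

Beta-minus decay: mass number changes by +0, atomic number by +1.
A: 197 = 197; Z: 78 + 1 = 79.
Z = 79 is gold, so the daughter is ¹⁹⁷₇₉Au.

Au-197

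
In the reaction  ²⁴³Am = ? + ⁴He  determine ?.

Np-239

Conserve mass number: 243 = A + 4, so A = 239.
Conserve atomic number: 95 = Z + 2, so Z = 93.
Z = 93 is neptunium, so the species is ²³⁹Np.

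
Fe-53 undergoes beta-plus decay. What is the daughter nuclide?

Mn-53

Beta-plus decay: mass number changes by +0, atomic number by -1.
A: 53 = 53; Z: 26 − 1 = 25.
Z = 25 is manganese, so the daughter is Mn-53.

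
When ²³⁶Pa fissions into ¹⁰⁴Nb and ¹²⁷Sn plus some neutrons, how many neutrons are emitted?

5

Conserve mass number: 236 = 104 + 127 + k, so k = 236 − 231 = 5.
Check atomic number: 91 = 41 + 50 + 0 = 91. ✓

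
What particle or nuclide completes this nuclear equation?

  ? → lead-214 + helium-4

Conserve mass number: A = 214 + 4, so A = 218.
Conserve atomic number: Z = 82 + 2, so Z = 84.
Z = 84 is polonium, so the species is polonium-218.

Po-218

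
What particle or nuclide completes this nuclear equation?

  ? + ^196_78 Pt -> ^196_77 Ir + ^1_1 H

Conserve mass number: A + 196 = 196 + 1, so A = 1.
Conserve atomic number: Z + 78 = 77 + 1, so Z = 0.
A = 1 and Z = 0 is ^1_0 n — a neutron.

neutron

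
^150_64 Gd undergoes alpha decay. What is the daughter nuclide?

Alpha decay: mass number changes by -4, atomic number by -2.
A: 150 − 4 = 146; Z: 64 − 2 = 62.
Z = 62 is samarium, so the daughter is ^146_62 Sm.

Sm-146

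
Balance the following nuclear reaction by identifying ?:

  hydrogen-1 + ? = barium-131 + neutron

Cs-131

Conserve mass number: 1 + A = 131 + 1, so A = 131.
Conserve atomic number: 1 + Z = 56 + 0, so Z = 55.
Z = 55 is caesium, so the species is caesium-131.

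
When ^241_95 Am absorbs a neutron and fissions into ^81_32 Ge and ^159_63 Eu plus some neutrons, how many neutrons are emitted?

2

Conserve mass number: 242 = 81 + 159 + k, so k = 242 − 240 = 2.
Check atomic number: 95 = 32 + 63 + 0 = 95. ✓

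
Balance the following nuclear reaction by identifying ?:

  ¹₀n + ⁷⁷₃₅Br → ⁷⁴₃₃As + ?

alpha particle

Conserve mass number: 1 + 77 = 74 + A, so A = 4.
Conserve atomic number: 0 + 35 = 33 + Z, so Z = 2.
A = 4 and Z = 2 is ⁴₂He — an alpha particle.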